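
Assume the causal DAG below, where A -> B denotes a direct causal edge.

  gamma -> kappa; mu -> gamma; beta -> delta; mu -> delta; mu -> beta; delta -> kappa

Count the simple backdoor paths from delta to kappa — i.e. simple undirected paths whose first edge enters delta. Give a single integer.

A backdoor path from delta to kappa is any simple undirected path whose first edge points into delta (i.e. leaves delta via a parent).
Parents of delta: {beta, mu}.
Enumerating:
  P1: delta <- mu -> gamma -> kappa
  P2: delta <- beta <- mu -> gamma -> kappa
That exhausts the simple backdoor paths. Count: 2.

2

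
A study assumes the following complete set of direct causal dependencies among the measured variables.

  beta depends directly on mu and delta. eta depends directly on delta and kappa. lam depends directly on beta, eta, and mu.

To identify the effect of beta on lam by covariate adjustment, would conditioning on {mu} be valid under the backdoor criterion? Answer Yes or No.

Backdoor paths from beta to lam (paths whose first edge points into beta):
  P1: beta <- mu -> lam
  P2: beta <- delta -> eta -> lam
Condition 1 (no descendant of beta in the set): holds — descendants of beta are {lam}; none are in {mu}.
Condition 2 (every backdoor path blocked by {mu}):
  P1: blocked at fork node mu ∈ conditioning set.
  P2: open — no interior node is in the conditioning set.
{mu} does not satisfy the backdoor criterion.

No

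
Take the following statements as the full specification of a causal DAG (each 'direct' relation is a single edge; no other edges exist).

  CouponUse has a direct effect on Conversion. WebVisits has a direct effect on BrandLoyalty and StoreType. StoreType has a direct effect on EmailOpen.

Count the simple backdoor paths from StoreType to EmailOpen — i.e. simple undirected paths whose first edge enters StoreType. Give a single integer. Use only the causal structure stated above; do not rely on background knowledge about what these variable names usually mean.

0

A backdoor path from StoreType to EmailOpen is any simple undirected path whose first edge points into StoreType (i.e. leaves StoreType via a parent).
Parents of StoreType: {WebVisits}.
No simple path from any parent of StoreType reaches EmailOpen without revisiting StoreType, so there are no backdoor paths.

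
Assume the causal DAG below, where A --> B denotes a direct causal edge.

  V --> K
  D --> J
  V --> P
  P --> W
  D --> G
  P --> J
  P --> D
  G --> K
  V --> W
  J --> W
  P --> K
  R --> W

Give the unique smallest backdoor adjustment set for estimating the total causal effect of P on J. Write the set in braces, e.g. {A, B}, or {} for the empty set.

{}

Variables eligible for adjustment (non-descendants of P, excluding P and J): {R, V}.
Backdoor paths from P to J:
  P1: P <- V -> W <- J
  P2: P <- V -> K <- G <- D -> J
Each backdoor path contains an unconditioned collider, so every path is already blocked with the empty conditioning set:
  P1: blocked at collider W (neither it nor any descendant is in the conditioning set).
  P2: blocked at collider K (neither it nor any descendant is in the conditioning set).
The empty set is therefore the unique smallest valid set.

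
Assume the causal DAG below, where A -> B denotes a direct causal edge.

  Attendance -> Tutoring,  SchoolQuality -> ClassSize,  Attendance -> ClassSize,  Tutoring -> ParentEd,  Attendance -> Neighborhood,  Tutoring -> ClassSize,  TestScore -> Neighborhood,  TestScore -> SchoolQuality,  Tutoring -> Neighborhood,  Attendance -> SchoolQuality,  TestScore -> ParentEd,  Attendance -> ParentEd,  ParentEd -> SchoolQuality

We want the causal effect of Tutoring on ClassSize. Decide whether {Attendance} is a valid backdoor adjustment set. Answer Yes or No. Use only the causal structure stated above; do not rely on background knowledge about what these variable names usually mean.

Backdoor paths from Tutoring to ClassSize (paths whose first edge points into Tutoring):
  P1: Tutoring <- Attendance -> Neighborhood <- TestScore -> ParentEd -> SchoolQuality -> ClassSize
  P2: Tutoring <- Attendance -> Neighborhood <- TestScore -> SchoolQuality -> ClassSize
  P3: Tutoring <- Attendance -> ParentEd <- TestScore -> SchoolQuality -> ClassSize
  P4: Tutoring <- Attendance -> ParentEd -> SchoolQuality -> ClassSize
  P5: Tutoring <- Attendance -> SchoolQuality -> ClassSize
  P6: Tutoring <- Attendance -> ClassSize
Condition 1 (no descendant of Tutoring in the set): holds — descendants of Tutoring are {ClassSize, Neighborhood, ParentEd, SchoolQuality}; none are in {Attendance}.
Condition 2 (every backdoor path blocked by {Attendance}):
  P1: blocked at fork node Attendance ∈ conditioning set.
  P2: blocked at fork node Attendance ∈ conditioning set.
  P3: blocked at fork node Attendance ∈ conditioning set.
  P4: blocked at fork node Attendance ∈ conditioning set.
  P5: blocked at fork node Attendance ∈ conditioning set.
  P6: blocked at fork node Attendance ∈ conditioning set.
{Attendance} satisfies the backdoor criterion.

Yes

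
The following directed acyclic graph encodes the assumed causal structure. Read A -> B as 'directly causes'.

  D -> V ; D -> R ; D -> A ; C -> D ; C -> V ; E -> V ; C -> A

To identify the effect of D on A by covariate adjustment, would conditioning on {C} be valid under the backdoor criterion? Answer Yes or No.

Yes

Backdoor paths from D to A (paths whose first edge points into D):
  P1: D <- C -> A
Condition 1 (no descendant of D in the set): holds — descendants of D are {A, R, V}; none are in {C}.
Condition 2 (every backdoor path blocked by {C}):
  P1: blocked at fork node C ∈ conditioning set.
{C} satisfies the backdoor criterion.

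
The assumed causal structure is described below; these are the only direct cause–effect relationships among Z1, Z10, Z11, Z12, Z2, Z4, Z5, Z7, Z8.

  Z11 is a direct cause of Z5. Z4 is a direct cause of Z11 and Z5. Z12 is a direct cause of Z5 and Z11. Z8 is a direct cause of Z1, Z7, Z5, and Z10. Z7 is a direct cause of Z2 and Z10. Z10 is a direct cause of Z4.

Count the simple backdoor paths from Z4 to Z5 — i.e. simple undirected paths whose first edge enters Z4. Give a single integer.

2

A backdoor path from Z4 to Z5 is any simple undirected path whose first edge points into Z4 (i.e. leaves Z4 via a parent).
Parents of Z4: {Z10}.
Enumerating:
  P1: Z4 <- Z10 <- Z8 -> Z5
  P2: Z4 <- Z10 <- Z7 <- Z8 -> Z5
That exhausts the simple backdoor paths. Count: 2.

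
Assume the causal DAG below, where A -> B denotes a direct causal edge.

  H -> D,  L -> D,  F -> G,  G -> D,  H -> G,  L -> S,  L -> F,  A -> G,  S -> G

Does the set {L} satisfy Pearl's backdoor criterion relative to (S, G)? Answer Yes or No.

Yes

Backdoor paths from S to G (paths whose first edge points into S):
  P1: S <- L -> F -> G
  P2: S <- L -> D <- H -> G
  P3: S <- L -> D <- G
Condition 1 (no descendant of S in the set): holds — descendants of S are {D, G}; none are in {L}.
Condition 2 (every backdoor path blocked by {L}):
  P1: blocked at fork node L ∈ conditioning set.
  P2: blocked at fork node L ∈ conditioning set.
  P3: blocked at fork node L ∈ conditioning set.
{L} satisfies the backdoor criterion.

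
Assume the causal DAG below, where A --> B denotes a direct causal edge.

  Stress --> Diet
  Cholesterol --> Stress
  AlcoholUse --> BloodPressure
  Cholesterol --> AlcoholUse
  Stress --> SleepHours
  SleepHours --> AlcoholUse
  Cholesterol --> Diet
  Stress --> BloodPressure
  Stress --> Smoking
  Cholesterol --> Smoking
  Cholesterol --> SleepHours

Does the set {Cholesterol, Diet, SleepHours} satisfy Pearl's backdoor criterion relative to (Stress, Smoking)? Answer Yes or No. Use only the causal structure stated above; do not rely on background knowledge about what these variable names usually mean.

Backdoor paths from Stress to Smoking (paths whose first edge points into Stress):
  P1: Stress <- Cholesterol -> Smoking
Condition 1 (no descendant of Stress in the set): FAILS — Diet and SleepHours are descendants of Stress.
Condition 2 (every backdoor path blocked by {Cholesterol, Diet, SleepHours}):
  P1: blocked at fork node Cholesterol ∈ conditioning set.
{Cholesterol, Diet, SleepHours} does not satisfy the backdoor criterion.

No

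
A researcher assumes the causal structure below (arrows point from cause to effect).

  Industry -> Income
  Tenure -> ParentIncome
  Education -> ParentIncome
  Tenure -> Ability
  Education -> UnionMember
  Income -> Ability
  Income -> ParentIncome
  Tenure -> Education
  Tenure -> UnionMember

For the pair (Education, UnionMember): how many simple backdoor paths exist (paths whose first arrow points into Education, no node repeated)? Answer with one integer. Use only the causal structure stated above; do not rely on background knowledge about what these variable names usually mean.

A backdoor path from Education to UnionMember is any simple undirected path whose first edge points into Education (i.e. leaves Education via a parent).
Parents of Education: {Tenure}.
Enumerating:
  P1: Education <- Tenure -> UnionMember
That exhausts the simple backdoor paths. Count: 1.

1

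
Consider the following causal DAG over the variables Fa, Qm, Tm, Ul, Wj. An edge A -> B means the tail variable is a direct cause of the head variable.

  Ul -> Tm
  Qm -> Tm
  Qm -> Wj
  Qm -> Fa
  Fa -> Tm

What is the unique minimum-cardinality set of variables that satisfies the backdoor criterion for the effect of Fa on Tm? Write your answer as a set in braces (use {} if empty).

Variables eligible for adjustment (non-descendants of Fa, excluding Fa and Tm): {Qm, Ul, Wj}.
Backdoor paths from Fa to Tm:
  P1: Fa <- Qm -> Tm
The empty set is not sufficient: P1 (Fa <- Qm -> Tm) has no collider blocking it and no conditioned non-collider, so it is open.
Try {Qm}:
  P1: blocked at fork node Qm ∈ conditioning set.
{Qm} contains no descendant of Fa and blocks every backdoor path.
No other singleton works — e.g. {Ul} leaves P1 open — so {Qm} is the unique smallest valid adjustment set.

{Qm}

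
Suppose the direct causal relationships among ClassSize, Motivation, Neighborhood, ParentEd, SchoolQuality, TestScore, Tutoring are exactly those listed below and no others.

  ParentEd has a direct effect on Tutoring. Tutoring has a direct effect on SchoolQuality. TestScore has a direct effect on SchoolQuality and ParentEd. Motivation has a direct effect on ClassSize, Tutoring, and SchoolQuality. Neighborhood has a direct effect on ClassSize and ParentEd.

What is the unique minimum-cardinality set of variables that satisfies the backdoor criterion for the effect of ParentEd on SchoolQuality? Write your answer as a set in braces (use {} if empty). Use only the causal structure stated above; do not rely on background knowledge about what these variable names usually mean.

{TestScore}

Variables eligible for adjustment (non-descendants of ParentEd, excluding ParentEd and SchoolQuality): {ClassSize, Motivation, Neighborhood, TestScore}.
Backdoor paths from ParentEd to SchoolQuality:
  P1: ParentEd <- TestScore -> SchoolQuality
  P2: ParentEd <- Neighborhood -> ClassSize <- Motivation -> Tutoring -> SchoolQuality
  P3: ParentEd <- Neighborhood -> ClassSize <- Motivation -> SchoolQuality
The empty set is not sufficient: P1 (ParentEd <- TestScore -> SchoolQuality) has no collider blocking it and no conditioned non-collider, so it is open.
Try {TestScore}:
  P1: blocked at fork node TestScore ∈ conditioning set.
  P2: blocked at collider ClassSize (neither it nor any descendant is in the conditioning set).
  P3: blocked at collider ClassSize (neither it nor any descendant is in the conditioning set).
{TestScore} contains no descendant of ParentEd and blocks every backdoor path.
No other singleton works — e.g. {Neighborhood} leaves P1 open — so {TestScore} is the unique smallest valid adjustment set.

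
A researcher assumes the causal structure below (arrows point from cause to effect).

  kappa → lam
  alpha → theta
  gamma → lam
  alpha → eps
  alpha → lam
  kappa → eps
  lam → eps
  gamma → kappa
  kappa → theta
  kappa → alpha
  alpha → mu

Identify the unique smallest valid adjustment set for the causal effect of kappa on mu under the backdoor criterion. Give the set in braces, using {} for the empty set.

Variables eligible for adjustment (non-descendants of kappa, excluding kappa and mu): {gamma}.
Backdoor paths from kappa to mu:
  P1: kappa <- gamma -> lam <- alpha -> mu
  P2: kappa <- gamma -> lam -> eps <- alpha -> mu
Each backdoor path contains an unconditioned collider, so every path is already blocked with the empty conditioning set:
  P1: blocked at collider lam (neither it nor any descendant is in the conditioning set).
  P2: blocked at collider eps (neither it nor any descendant is in the conditioning set).
The empty set is therefore the unique smallest valid set.

{}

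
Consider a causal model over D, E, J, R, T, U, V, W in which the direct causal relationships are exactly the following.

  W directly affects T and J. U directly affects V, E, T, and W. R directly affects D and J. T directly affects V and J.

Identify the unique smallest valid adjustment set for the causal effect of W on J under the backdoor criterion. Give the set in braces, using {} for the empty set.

Variables eligible for adjustment (non-descendants of W, excluding W and J): {D, E, R, U}.
Backdoor paths from W to J:
  P1: W <- U -> T -> J
  P2: W <- U -> V <- T -> J
The empty set is not sufficient: P1 (W <- U -> T -> J) has no collider blocking it and no conditioned non-collider, so it is open.
Try {U}:
  P1: blocked at fork node U ∈ conditioning set.
  P2: blocked at fork node U ∈ conditioning set.
{U} contains no descendant of W and blocks every backdoor path.
No other singleton works — e.g. {E} leaves P1 open — so {U} is the unique smallest valid adjustment set.

{U}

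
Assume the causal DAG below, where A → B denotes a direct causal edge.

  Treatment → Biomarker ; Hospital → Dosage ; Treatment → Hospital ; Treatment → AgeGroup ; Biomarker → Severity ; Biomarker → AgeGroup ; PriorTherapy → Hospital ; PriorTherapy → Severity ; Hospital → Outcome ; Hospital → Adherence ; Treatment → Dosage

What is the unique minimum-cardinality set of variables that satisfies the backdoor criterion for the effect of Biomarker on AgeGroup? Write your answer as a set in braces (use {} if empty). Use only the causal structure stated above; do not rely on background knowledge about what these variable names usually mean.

Variables eligible for adjustment (non-descendants of Biomarker, excluding Biomarker and AgeGroup): {Adherence, Dosage, Hospital, Outcome, PriorTherapy, Treatment}.
Backdoor paths from Biomarker to AgeGroup:
  P1: Biomarker <- Treatment -> AgeGroup
The empty set is not sufficient: P1 (Biomarker <- Treatment -> AgeGroup) has no collider blocking it and no conditioned non-collider, so it is open.
Try {Treatment}:
  P1: blocked at fork node Treatment ∈ conditioning set.
{Treatment} contains no descendant of Biomarker and blocks every backdoor path.
No other singleton works — e.g. {PriorTherapy} leaves P1 open — so {Treatment} is the unique smallest valid adjustment set.

{Treatment}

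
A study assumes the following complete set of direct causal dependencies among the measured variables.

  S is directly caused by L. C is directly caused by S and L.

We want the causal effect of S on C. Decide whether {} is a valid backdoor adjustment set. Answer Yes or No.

No

Backdoor paths from S to C (paths whose first edge points into S):
  P1: S <- L -> C
Condition 1 (no descendant of S in the set): holds — descendants of S are {C}; none are in {}.
Condition 2 (every backdoor path blocked by {}):
  P1: open — no interior node is in the conditioning set.
{} does not satisfy the backdoor criterion.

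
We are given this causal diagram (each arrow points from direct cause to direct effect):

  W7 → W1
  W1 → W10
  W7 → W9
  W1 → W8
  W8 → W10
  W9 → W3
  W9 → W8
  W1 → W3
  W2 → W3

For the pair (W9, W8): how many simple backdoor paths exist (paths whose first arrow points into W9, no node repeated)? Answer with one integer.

A backdoor path from W9 to W8 is any simple undirected path whose first edge points into W9 (i.e. leaves W9 via a parent).
Parents of W9: {W7}.
Enumerating:
  P1: W9 <- W7 -> W1 -> W8
  P2: W9 <- W7 -> W1 -> W10 <- W8
That exhausts the simple backdoor paths. Count: 2.

2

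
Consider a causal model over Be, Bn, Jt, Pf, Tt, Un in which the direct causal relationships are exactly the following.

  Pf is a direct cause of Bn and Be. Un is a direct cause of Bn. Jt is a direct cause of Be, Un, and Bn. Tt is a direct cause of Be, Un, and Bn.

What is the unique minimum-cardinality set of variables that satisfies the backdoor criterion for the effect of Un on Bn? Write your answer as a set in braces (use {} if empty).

Variables eligible for adjustment (non-descendants of Un, excluding Un and Bn): {Be, Jt, Pf, Tt}.
Backdoor paths from Un to Bn:
  P1: Un <- Jt -> Bn
  P2: Un <- Jt -> Be <- Pf -> Bn
  P3: Un <- Jt -> Be <- Tt -> Bn
  P4: Un <- Tt -> Bn
  P5: Un <- Tt -> Be <- Pf -> Bn
  P6: Un <- Tt -> Be <- Jt -> Bn
The empty set is not sufficient: P1 (Un <- Jt -> Bn) has no collider blocking it and no conditioned non-collider, so it is open.
Try {Jt, Tt}:
  P1: blocked at fork node Jt ∈ conditioning set.
  P2: blocked at fork node Jt ∈ conditioning set.
  P3: blocked at fork node Jt ∈ conditioning set.
  P4: blocked at fork node Tt ∈ conditioning set.
  P5: blocked at fork node Tt ∈ conditioning set.
  P6: blocked at fork node Tt ∈ conditioning set.
{Jt, Tt} contains no descendant of Un and blocks every backdoor path.
Every element of {Jt, Tt} is needed (dropping Jt leaves P1 open; dropping Tt leaves P4 open), so no proper subset is valid.
Among all size-2 subsets of the eligible variables, only {Jt, Tt} blocks every backdoor path, so it is the unique smallest valid adjustment set.

{Jt, Tt}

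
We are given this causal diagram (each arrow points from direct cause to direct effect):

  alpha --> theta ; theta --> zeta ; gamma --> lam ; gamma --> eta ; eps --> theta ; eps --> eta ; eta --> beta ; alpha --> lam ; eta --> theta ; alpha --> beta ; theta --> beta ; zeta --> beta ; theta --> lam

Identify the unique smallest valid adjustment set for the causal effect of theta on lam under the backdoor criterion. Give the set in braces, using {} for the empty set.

Variables eligible for adjustment (non-descendants of theta, excluding theta and lam): {alpha, eps, eta, gamma}.
Backdoor paths from theta to lam:
  P1: theta <- eps -> eta <- gamma -> lam
  P2: theta <- eps -> eta -> beta <- alpha -> lam
  P3: theta <- eta <- gamma -> lam
  P4: theta <- eta -> beta <- alpha -> lam
  P5: theta <- alpha -> beta <- eta <- gamma -> lam
  P6: theta <- alpha -> lam
The empty set is not sufficient: P3 (theta <- eta <- gamma -> lam) has no collider blocking it and no conditioned non-collider, so it is open.
Try {alpha, gamma}:
  P1: blocked at collider eta (neither it nor any descendant is in the conditioning set).
  P2: blocked at collider beta (neither it nor any descendant is in the conditioning set).
  P3: blocked at fork node gamma ∈ conditioning set.
  P4: blocked at collider beta (neither it nor any descendant is in the conditioning set).
  P5: blocked at fork node alpha ∈ conditioning set.
  P6: blocked at fork node alpha ∈ conditioning set.
{alpha, gamma} contains no descendant of theta and blocks every backdoor path.
Every element of {alpha, gamma} is needed (dropping alpha leaves P6 open; dropping gamma leaves P3 open), so no proper subset is valid.
Among all size-2 subsets of the eligible variables, only {alpha, gamma} blocks every backdoor path, so it is the unique smallest valid adjustment set.

{alpha, gamma}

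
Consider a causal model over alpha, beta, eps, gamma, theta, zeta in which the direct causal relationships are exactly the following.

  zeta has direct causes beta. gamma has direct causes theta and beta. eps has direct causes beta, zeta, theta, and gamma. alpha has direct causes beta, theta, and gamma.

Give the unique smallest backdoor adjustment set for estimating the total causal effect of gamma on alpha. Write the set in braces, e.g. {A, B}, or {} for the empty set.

{beta, theta}

Variables eligible for adjustment (non-descendants of gamma, excluding gamma and alpha): {beta, theta, zeta}.
Backdoor paths from gamma to alpha:
  P1: gamma <- beta -> zeta -> eps <- theta -> alpha
  P2: gamma <- beta -> eps <- theta -> alpha
  P3: gamma <- beta -> alpha
  P4: gamma <- theta -> eps <- beta -> alpha
  P5: gamma <- theta -> eps <- zeta <- beta -> alpha
  P6: gamma <- theta -> alpha
The empty set is not sufficient: P3 (gamma <- beta -> alpha) has no collider blocking it and no conditioned non-collider, so it is open.
Try {beta, theta}:
  P1: blocked at fork node beta ∈ conditioning set.
  P2: blocked at fork node beta ∈ conditioning set.
  P3: blocked at fork node beta ∈ conditioning set.
  P4: blocked at fork node theta ∈ conditioning set.
  P5: blocked at fork node theta ∈ conditioning set.
  P6: blocked at fork node theta ∈ conditioning set.
{beta, theta} contains no descendant of gamma and blocks every backdoor path.
Every element of {beta, theta} is needed (dropping beta leaves P3 open; dropping theta leaves P6 open), so no proper subset is valid.
Among all size-2 subsets of the eligible variables, only {beta, theta} blocks every backdoor path, so it is the unique smallest valid adjustment set.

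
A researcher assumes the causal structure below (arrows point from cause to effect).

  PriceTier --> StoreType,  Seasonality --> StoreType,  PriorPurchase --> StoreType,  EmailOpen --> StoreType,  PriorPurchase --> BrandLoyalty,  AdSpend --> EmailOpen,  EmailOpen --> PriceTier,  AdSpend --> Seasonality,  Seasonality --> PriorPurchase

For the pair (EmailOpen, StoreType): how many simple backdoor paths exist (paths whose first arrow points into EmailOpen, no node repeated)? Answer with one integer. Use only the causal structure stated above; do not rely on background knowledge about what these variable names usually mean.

2

A backdoor path from EmailOpen to StoreType is any simple undirected path whose first edge points into EmailOpen (i.e. leaves EmailOpen via a parent).
Parents of EmailOpen: {AdSpend}.
Enumerating:
  P1: EmailOpen <- AdSpend -> Seasonality -> PriorPurchase -> StoreType
  P2: EmailOpen <- AdSpend -> Seasonality -> StoreType
That exhausts the simple backdoor paths. Count: 2.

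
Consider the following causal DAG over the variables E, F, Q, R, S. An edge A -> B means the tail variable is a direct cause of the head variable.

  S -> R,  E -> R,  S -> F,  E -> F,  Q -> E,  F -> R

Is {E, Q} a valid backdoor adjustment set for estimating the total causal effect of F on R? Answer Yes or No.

Backdoor paths from F to R (paths whose first edge points into F):
  P1: F <- S -> R
  P2: F <- E -> R
Condition 1 (no descendant of F in the set): holds — descendants of F are {R}; none are in {E, Q}.
Condition 2 (every backdoor path blocked by {E, Q}):
  P1: open — no interior node is in the conditioning set.
  P2: blocked at fork node E ∈ conditioning set.
{E, Q} does not satisfy the backdoor criterion.

No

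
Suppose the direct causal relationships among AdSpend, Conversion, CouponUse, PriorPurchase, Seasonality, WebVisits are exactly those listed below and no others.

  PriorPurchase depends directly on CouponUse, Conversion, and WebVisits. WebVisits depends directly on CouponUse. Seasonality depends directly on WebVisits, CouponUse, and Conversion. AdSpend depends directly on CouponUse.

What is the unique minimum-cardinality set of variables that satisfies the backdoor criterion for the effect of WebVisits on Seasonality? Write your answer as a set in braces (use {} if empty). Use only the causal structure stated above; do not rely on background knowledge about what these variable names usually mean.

{CouponUse}

Variables eligible for adjustment (non-descendants of WebVisits, excluding WebVisits and Seasonality): {AdSpend, Conversion, CouponUse}.
Backdoor paths from WebVisits to Seasonality:
  P1: WebVisits <- CouponUse -> Seasonality
  P2: WebVisits <- CouponUse -> PriorPurchase <- Conversion -> Seasonality
The empty set is not sufficient: P1 (WebVisits <- CouponUse -> Seasonality) has no collider blocking it and no conditioned non-collider, so it is open.
Try {CouponUse}:
  P1: blocked at fork node CouponUse ∈ conditioning set.
  P2: blocked at fork node CouponUse ∈ conditioning set.
{CouponUse} contains no descendant of WebVisits and blocks every backdoor path.
No other singleton works — e.g. {AdSpend} leaves P1 open — so {CouponUse} is the unique smallest valid adjustment set.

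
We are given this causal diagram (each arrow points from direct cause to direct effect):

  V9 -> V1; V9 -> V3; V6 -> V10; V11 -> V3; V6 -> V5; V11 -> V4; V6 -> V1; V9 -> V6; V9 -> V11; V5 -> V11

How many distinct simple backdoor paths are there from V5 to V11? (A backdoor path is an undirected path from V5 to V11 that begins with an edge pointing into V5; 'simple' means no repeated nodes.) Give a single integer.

A backdoor path from V5 to V11 is any simple undirected path whose first edge points into V5 (i.e. leaves V5 via a parent).
Parents of V5: {V6}.
Enumerating:
  P1: V5 <- V6 <- V9 -> V11
  P2: V5 <- V6 <- V9 -> V3 <- V11
  P3: V5 <- V6 -> V1 <- V9 -> V11
  P4: V5 <- V6 -> V1 <- V9 -> V3 <- V11
That exhausts the simple backdoor paths. Count: 4.

4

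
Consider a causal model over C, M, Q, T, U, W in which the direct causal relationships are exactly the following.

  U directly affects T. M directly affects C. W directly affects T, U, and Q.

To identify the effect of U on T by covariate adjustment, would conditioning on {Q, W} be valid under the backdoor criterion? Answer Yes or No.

Yes

Backdoor paths from U to T (paths whose first edge points into U):
  P1: U <- W -> T
Condition 1 (no descendant of U in the set): holds — descendants of U are {T}; none are in {Q, W}.
Condition 2 (every backdoor path blocked by {Q, W}):
  P1: blocked at fork node W ∈ conditioning set.
{Q, W} satisfies the backdoor criterion.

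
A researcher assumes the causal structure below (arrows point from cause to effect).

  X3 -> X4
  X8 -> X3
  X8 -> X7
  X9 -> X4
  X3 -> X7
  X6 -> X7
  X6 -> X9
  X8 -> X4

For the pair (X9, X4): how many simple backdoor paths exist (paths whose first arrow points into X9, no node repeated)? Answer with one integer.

A backdoor path from X9 to X4 is any simple undirected path whose first edge points into X9 (i.e. leaves X9 via a parent).
Parents of X9: {X6}.
Enumerating:
  P1: X9 <- X6 -> X7 <- X8 -> X3 -> X4
  P2: X9 <- X6 -> X7 <- X8 -> X4
  P3: X9 <- X6 -> X7 <- X3 <- X8 -> X4
  P4: X9 <- X6 -> X7 <- X3 -> X4
That exhausts the simple backdoor paths. Count: 4.

4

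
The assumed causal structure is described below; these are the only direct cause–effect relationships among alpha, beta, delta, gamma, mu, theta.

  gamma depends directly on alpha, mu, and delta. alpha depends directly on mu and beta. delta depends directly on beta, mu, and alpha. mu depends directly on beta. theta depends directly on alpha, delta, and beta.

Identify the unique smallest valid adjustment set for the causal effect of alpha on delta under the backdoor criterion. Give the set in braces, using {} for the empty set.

{beta, mu}

Variables eligible for adjustment (non-descendants of alpha, excluding alpha and delta): {beta, mu}.
Backdoor paths from alpha to delta:
  P1: alpha <- beta -> mu -> delta
  P2: alpha <- beta -> mu -> gamma <- delta
  P3: alpha <- beta -> delta
  P4: alpha <- beta -> theta <- delta
  P5: alpha <- mu <- beta -> delta
  P6: alpha <- mu <- beta -> theta <- delta
  P7: alpha <- mu -> delta
  P8: alpha <- mu -> gamma <- delta
The empty set is not sufficient: P1 (alpha <- beta -> mu -> delta) has no collider blocking it and no conditioned non-collider, so it is open.
Try {beta, mu}:
  P1: blocked at fork node beta ∈ conditioning set.
  P2: blocked at fork node beta ∈ conditioning set.
  P3: blocked at fork node beta ∈ conditioning set.
  P4: blocked at fork node beta ∈ conditioning set.
  P5: blocked at chain node mu ∈ conditioning set.
  P6: blocked at chain node mu ∈ conditioning set.
  P7: blocked at fork node mu ∈ conditioning set.
  P8: blocked at fork node mu ∈ conditioning set.
{beta, mu} contains no descendant of alpha and blocks every backdoor path.
Every element of {beta, mu} is needed (dropping beta leaves P3 open; dropping mu leaves P7 open), so no proper subset is valid.
Among all size-2 subsets of the eligible variables, only {beta, mu} blocks every backdoor path, so it is the unique smallest valid adjustment set.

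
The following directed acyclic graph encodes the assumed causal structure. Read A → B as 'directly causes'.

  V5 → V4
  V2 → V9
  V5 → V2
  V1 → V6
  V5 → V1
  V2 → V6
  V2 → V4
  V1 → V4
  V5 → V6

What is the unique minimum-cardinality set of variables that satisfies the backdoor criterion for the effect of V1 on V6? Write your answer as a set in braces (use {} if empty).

Variables eligible for adjustment (non-descendants of V1, excluding V1 and V6): {V2, V5, V9}.
Backdoor paths from V1 to V6:
  P1: V1 <- V5 -> V2 -> V6
  P2: V1 <- V5 -> V6
  P3: V1 <- V5 -> V4 <- V2 -> V6
The empty set is not sufficient: P1 (V1 <- V5 -> V2 -> V6) has no collider blocking it and no conditioned non-collider, so it is open.
Try {V5}:
  P1: blocked at fork node V5 ∈ conditioning set.
  P2: blocked at fork node V5 ∈ conditioning set.
  P3: blocked at fork node V5 ∈ conditioning set.
{V5} contains no descendant of V1 and blocks every backdoor path.
No other singleton works — e.g. {V2} leaves P2 open — so {V5} is the unique smallest valid adjustment set.

{V5}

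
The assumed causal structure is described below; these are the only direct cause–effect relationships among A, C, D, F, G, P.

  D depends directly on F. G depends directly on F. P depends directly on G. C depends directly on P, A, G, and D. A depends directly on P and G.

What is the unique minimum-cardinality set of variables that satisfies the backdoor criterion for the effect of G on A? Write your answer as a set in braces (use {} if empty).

{}

Variables eligible for adjustment (non-descendants of G, excluding G and A): {D, F}.
Backdoor paths from G to A:
  P1: G <- F -> D -> C <- P -> A
  P2: G <- F -> D -> C <- A
Each backdoor path contains an unconditioned collider, so every path is already blocked with the empty conditioning set:
  P1: blocked at collider C (neither it nor any descendant is in the conditioning set).
  P2: blocked at collider C (neither it nor any descendant is in the conditioning set).
The empty set is therefore the unique smallest valid set.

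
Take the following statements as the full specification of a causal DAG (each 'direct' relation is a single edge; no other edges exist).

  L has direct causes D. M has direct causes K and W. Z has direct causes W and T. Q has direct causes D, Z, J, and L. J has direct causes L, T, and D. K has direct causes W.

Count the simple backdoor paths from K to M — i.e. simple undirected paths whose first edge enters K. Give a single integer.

1

A backdoor path from K to M is any simple undirected path whose first edge points into K (i.e. leaves K via a parent).
Parents of K: {W}.
Enumerating:
  P1: K <- W -> M
That exhausts the simple backdoor paths. Count: 1.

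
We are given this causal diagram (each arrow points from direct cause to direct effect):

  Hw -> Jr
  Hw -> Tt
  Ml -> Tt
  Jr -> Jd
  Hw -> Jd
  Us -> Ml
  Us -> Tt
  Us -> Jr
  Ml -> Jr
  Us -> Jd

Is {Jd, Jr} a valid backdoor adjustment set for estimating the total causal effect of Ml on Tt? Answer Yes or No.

Backdoor paths from Ml to Tt (paths whose first edge points into Ml):
  P1: Ml <- Us -> Tt
  P2: Ml <- Us -> Jr <- Hw -> Tt
  P3: Ml <- Us -> Jr -> Jd <- Hw -> Tt
  P4: Ml <- Us -> Jd <- Hw -> Tt
  P5: Ml <- Us -> Jd <- Jr <- Hw -> Tt
Condition 1 (no descendant of Ml in the set): FAILS — Jd and Jr are descendants of Ml.
Condition 2 (every backdoor path blocked by {Jd, Jr}):
  P1: open — no interior node is in the conditioning set.
  P2: open — collider(s) Jr are conditioned on (or have a conditioned descendant) and no non-collider on the path is in the set.
  P3: blocked at chain node Jr ∈ conditioning set.
  P4: open — collider(s) Jd are conditioned on (or have a conditioned descendant) and no non-collider on the path is in the set.
  P5: blocked at chain node Jr ∈ conditioning set.
{Jd, Jr} does not satisfy the backdoor criterion.

No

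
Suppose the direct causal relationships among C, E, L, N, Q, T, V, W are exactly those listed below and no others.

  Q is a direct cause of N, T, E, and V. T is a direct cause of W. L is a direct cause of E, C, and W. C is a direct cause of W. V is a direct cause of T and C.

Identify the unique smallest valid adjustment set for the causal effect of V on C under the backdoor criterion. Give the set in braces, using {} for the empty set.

Variables eligible for adjustment (non-descendants of V, excluding V and C): {E, L, N, Q}.
Backdoor paths from V to C:
  P1: V <- Q -> T -> W <- L -> C
  P2: V <- Q -> T -> W <- C
  P3: V <- Q -> E <- L -> C
  P4: V <- Q -> E <- L -> W <- C
Each backdoor path contains an unconditioned collider, so every path is already blocked with the empty conditioning set:
  P1: blocked at collider W (neither it nor any descendant is in the conditioning set).
  P2: blocked at collider W (neither it nor any descendant is in the conditioning set).
  P3: blocked at collider E (neither it nor any descendant is in the conditioning set).
  P4: blocked at collider E (neither it nor any descendant is in the conditioning set).
The empty set is therefore the unique smallest valid set.

{}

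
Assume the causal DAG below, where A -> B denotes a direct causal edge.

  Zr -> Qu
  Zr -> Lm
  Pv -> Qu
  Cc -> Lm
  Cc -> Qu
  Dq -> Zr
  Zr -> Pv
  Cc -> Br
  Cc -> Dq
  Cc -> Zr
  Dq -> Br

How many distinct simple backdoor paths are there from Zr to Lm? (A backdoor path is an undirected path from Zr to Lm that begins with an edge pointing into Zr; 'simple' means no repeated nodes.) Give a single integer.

A backdoor path from Zr to Lm is any simple undirected path whose first edge points into Zr (i.e. leaves Zr via a parent).
Parents of Zr: {Cc, Dq}.
Enumerating:
  P1: Zr <- Cc -> Lm
  P2: Zr <- Dq <- Cc -> Lm
  P3: Zr <- Dq -> Br <- Cc -> Lm
That exhausts the simple backdoor paths. Count: 3.

3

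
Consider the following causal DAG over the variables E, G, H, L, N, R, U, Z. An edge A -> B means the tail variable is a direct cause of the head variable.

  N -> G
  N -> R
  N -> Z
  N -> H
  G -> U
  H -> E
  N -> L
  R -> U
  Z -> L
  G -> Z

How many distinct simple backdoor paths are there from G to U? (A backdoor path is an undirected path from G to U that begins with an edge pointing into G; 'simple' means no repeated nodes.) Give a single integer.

1

A backdoor path from G to U is any simple undirected path whose first edge points into G (i.e. leaves G via a parent).
Parents of G: {N}.
Enumerating:
  P1: G <- N -> R -> U
That exhausts the simple backdoor paths. Count: 1.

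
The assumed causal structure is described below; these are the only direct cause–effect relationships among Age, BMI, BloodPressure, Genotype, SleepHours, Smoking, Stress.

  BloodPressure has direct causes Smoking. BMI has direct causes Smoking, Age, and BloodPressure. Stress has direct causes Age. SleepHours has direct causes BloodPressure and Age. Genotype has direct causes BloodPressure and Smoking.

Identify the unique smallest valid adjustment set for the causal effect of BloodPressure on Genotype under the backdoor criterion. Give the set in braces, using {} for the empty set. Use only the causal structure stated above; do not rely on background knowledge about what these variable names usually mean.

{Smoking}

Variables eligible for adjustment (non-descendants of BloodPressure, excluding BloodPressure and Genotype): {Age, Smoking, Stress}.
Backdoor paths from BloodPressure to Genotype:
  P1: BloodPressure <- Smoking -> Genotype
The empty set is not sufficient: P1 (BloodPressure <- Smoking -> Genotype) has no collider blocking it and no conditioned non-collider, so it is open.
Try {Smoking}:
  P1: blocked at fork node Smoking ∈ conditioning set.
{Smoking} contains no descendant of BloodPressure and blocks every backdoor path.
No other singleton works — e.g. {Age} leaves P1 open — so {Smoking} is the unique smallest valid adjustment set.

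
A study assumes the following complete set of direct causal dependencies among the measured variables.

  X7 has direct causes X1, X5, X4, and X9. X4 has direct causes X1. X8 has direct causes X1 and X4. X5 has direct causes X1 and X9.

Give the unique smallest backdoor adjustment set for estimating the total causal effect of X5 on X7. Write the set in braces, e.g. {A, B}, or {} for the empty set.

Variables eligible for adjustment (non-descendants of X5, excluding X5 and X7): {X1, X4, X8, X9}.
Backdoor paths from X5 to X7:
  P1: X5 <- X9 -> X7
  P2: X5 <- X1 -> X4 -> X7
  P3: X5 <- X1 -> X8 <- X4 -> X7
  P4: X5 <- X1 -> X7
The empty set is not sufficient: P1 (X5 <- X9 -> X7) has no collider blocking it and no conditioned non-collider, so it is open.
Try {X1, X9}:
  P1: blocked at fork node X9 ∈ conditioning set.
  P2: blocked at fork node X1 ∈ conditioning set.
  P3: blocked at fork node X1 ∈ conditioning set.
  P4: blocked at fork node X1 ∈ conditioning set.
{X1, X9} contains no descendant of X5 and blocks every backdoor path.
Every element of {X1, X9} is needed (dropping X1 leaves P2 open; dropping X9 leaves P1 open), so no proper subset is valid.
Among all size-2 subsets of the eligible variables, only {X1, X9} blocks every backdoor path, so it is the unique smallest valid adjustment set.

{X1, X9}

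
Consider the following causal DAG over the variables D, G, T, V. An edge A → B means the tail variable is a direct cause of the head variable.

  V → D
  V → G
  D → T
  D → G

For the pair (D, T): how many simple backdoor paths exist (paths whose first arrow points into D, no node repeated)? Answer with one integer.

A backdoor path from D to T is any simple undirected path whose first edge points into D (i.e. leaves D via a parent).
Parents of D: {V}.
No simple path from any parent of D reaches T without revisiting D, so there are no backdoor paths.

0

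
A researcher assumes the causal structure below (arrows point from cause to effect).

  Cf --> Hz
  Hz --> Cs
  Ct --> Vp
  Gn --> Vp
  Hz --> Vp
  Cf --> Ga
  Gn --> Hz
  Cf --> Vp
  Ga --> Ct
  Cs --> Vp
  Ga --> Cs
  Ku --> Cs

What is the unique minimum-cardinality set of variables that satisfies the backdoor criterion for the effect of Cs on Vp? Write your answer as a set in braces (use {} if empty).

Variables eligible for adjustment (non-descendants of Cs, excluding Cs and Vp): {Cf, Ct, Ga, Gn, Hz, Ku}.
Backdoor paths from Cs to Vp:
  P1: Cs <- Ga <- Cf -> Hz <- Gn -> Vp
  P2: Cs <- Ga <- Cf -> Hz -> Vp
  P3: Cs <- Ga <- Cf -> Vp
  P4: Cs <- Ga -> Ct -> Vp
  P5: Cs <- Hz <- Cf -> Ga -> Ct -> Vp
  P6: Cs <- Hz <- Cf -> Vp
  P7: Cs <- Hz <- Gn -> Vp
  P8: Cs <- Hz -> Vp
The empty set is not sufficient: P2 (Cs <- Ga <- Cf -> Hz -> Vp) has no collider blocking it and no conditioned non-collider, so it is open.
Try {Ga, Hz}:
  P1: blocked at chain node Ga ∈ conditioning set.
  P2: blocked at chain node Ga ∈ conditioning set.
  P3: blocked at chain node Ga ∈ conditioning set.
  P4: blocked at fork node Ga ∈ conditioning set.
  P5: blocked at chain node Hz ∈ conditioning set.
  P6: blocked at chain node Hz ∈ conditioning set.
  P7: blocked at chain node Hz ∈ conditioning set.
  P8: blocked at fork node Hz ∈ conditioning set.
{Ga, Hz} contains no descendant of Cs and blocks every backdoor path.
Every element of {Ga, Hz} is needed (dropping Ga leaves P1 open; dropping Hz leaves P6 open), so no proper subset is valid.
Among all size-2 subsets of the eligible variables, only {Ga, Hz} blocks every backdoor path, so it is the unique smallest valid adjustment set.

{Ga, Hz}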